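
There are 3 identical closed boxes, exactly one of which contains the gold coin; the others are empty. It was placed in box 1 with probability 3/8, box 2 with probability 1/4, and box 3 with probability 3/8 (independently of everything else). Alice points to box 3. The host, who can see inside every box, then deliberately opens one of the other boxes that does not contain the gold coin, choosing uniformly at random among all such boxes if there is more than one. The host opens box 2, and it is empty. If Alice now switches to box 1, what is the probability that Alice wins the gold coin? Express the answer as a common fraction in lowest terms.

Apply Bayes' rule, conditioning on where the gold coin actually is.
If it is in box 1 (prior 3/8): the host has no choice, probability 1; weight (3/8)·1 = 3/8.
If it is in box 2 (prior 1/4): the host opened box 2, so this case is ruled out; weight (1/4)·0 = 0.
If it is in box 3 (prior 3/8): the host has 2 equally likely choices, so probability 1/2; weight (3/8)·(1/2) = 3/16.
The weights sum to 9/16.
So P(the gold coin in box 1 | the host opened box 2) = (3/8) / (9/16) = 2/3.

2/3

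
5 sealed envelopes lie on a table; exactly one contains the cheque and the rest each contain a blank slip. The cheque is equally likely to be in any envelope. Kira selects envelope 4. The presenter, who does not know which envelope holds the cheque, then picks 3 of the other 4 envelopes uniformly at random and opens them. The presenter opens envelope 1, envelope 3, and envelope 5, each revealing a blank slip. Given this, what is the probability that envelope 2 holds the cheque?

Because the presenter chose which envelopes to open without knowing where the cheque is, the choice is independent of the prize location. Learning that none of the 3 opened envelopes holds the cheque simply rules out those 3 locations and leaves the remaining 2 envelopes still equally likely by symmetry.
So P(the cheque in envelope 2) = 1/2.

1/2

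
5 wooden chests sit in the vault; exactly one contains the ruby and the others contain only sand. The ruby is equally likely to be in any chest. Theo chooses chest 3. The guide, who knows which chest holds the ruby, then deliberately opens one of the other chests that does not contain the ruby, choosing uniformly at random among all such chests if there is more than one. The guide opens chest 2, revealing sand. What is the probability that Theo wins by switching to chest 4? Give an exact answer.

4/15

Consider each possible location of the ruby in turn.
If it is in any of chests 1, 4, and 5 (prior 1/5 each): the guide has 3 equally likely choices, so probability 1/3; weight (1/5)·(1/3) = 1/15 each.
If it is in chest 2 (prior 1/5): the guide opened chest 2, so this case is ruled out; weight (1/5)·0 = 0.
If it is in chest 3 (prior 1/5): the guide has 4 equally likely choices, so probability 1/4; weight (1/5)·(1/4) = 1/20.
The weights sum to 1/4.
So P(the ruby in chest 4 | the guide opened chest 2) = (1/15) / (1/4) = 4/15.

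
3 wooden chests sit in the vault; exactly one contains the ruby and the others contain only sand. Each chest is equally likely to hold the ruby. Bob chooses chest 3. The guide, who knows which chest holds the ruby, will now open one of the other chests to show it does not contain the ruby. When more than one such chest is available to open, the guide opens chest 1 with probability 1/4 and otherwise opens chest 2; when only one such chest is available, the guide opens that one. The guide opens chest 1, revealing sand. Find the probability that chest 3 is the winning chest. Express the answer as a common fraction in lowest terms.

Apply Bayes' rule, conditioning on where the ruby actually is.
If it is in chest 1 (prior 1/3): the guide opened chest 1, so this case is ruled out; weight (1/3)·0 = 0.
If it is in chest 2 (prior 1/3): only chest 1 is available, probability 1; weight (1/3)·1 = 1/3.
If it is in chest 3 (prior 1/3): chest 1 is available, opened with probability 1/4; weight (1/3)·(1/4) = 1/12.
The weights sum to 5/12.
So P(the ruby in chest 3 | the guide opened chest 1) = (1/12) / (5/12) = 1/5.

1/5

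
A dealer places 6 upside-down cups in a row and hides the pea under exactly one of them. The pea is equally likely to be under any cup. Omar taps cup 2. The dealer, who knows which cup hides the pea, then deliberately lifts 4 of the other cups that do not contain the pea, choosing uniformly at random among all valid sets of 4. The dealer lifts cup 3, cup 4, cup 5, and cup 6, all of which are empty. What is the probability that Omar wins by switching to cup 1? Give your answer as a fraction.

Condition on the true location of the pea.
If it is under cup 1 (prior 1/6): the dealer has no choice, probability 1; weight (1/6)·1 = 1/6.
If it is under cup 2 (prior 1/6): the dealer has 5 equally likely choices, so probability 1/5; weight (1/6)·(1/5) = 1/30.
If it is under any of cups 3, 4, 5, and 6 (prior 1/6 each): that cup was opened and seen not to hold the prize — ruled out; weight (1/6)·0 = 0 each.
The weights sum to 1/5.
So P(the pea under cup 1 | the dealer opened cup 3, cup 4, cup 5, and cup 6) = (1/6) / (1/5) = 5/6.

5/6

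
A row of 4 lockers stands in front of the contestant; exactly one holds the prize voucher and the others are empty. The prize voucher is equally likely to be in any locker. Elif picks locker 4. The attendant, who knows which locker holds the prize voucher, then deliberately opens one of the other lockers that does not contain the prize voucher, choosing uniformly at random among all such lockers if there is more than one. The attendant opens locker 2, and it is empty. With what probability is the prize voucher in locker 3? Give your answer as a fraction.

3/8

Consider each possible location of the prize voucher in turn.
If it is in either of lockers 1 and 3 (prior 1/4 each): the attendant has 2 equally likely choices, so probability 1/2; weight (1/4)·(1/2) = 1/8 each.
If it is in locker 2 (prior 1/4): the attendant opened locker 2, so this case is ruled out; weight (1/4)·0 = 0.
If it is in locker 4 (prior 1/4): the attendant has 3 equally likely choices, so probability 1/3; weight (1/4)·(1/3) = 1/12.
The weights sum to 1/3.
So P(the prize voucher in locker 3 | the attendant opened locker 2) = (1/8) / (1/3) = 3/8.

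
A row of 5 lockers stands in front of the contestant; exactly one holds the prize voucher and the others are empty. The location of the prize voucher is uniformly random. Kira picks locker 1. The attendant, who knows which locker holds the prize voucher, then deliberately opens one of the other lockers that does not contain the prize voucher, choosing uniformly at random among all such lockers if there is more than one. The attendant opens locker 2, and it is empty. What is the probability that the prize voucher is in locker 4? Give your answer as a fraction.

4/15

Condition on the true location of the prize voucher.
If it is in locker 1 (prior 1/5): the attendant has 4 equally likely choices, so probability 1/4; weight (1/5)·(1/4) = 1/20.
If it is in locker 2 (prior 1/5): the attendant opened locker 2, so this case is ruled out; weight (1/5)·0 = 0.
If it is in any of lockers 3, 4, and 5 (prior 1/5 each): the attendant has 3 equally likely choices, so probability 1/3; weight (1/5)·(1/3) = 1/15 each.
The weights sum to 1/4.
So P(the prize voucher in locker 4 | the attendant opened locker 2) = (1/15) / (1/4) = 4/15.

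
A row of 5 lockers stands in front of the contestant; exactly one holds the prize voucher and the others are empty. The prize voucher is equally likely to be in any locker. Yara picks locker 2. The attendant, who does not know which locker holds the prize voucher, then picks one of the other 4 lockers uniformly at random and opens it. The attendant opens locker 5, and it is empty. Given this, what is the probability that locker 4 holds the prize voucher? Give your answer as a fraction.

Apply Bayes' rule, conditioning on where the prize voucher actually is.
If it is in any of lockers 1, 2, 3, and 4 (prior 1/5 each): the attendant picks locker 5 with probability 1/4 regardless, and it is not the prize; weight (1/5)·(1/4) = 1/20 each.
If it is in locker 5 (prior 1/5): the attendant opened locker 5, so this case is ruled out; weight (1/5)·0 = 0.
The weights sum to 1/5.
So P(the prize voucher in locker 4 | the attendant opened locker 5) = (1/20) / (1/5) = 1/4.

1/4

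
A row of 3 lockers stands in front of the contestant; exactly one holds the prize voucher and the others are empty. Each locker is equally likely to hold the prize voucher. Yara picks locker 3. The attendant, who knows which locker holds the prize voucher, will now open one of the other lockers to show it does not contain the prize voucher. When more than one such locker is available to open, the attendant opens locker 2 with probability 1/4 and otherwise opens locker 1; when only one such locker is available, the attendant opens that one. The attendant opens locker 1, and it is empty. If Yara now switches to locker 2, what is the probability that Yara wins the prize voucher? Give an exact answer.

4/7

Condition on the true location of the prize voucher.
If it is in locker 1 (prior 1/3): the attendant opened locker 1, so this case is ruled out; weight (1/3)·0 = 0.
If it is in locker 2 (prior 1/3): only locker 1 is available, probability 1; weight (1/3)·1 = 1/3.
If it is in locker 3 (prior 1/3): locker 2 is available but not opened, probability 3/4; weight (1/3)·(3/4) = 1/4.
The weights sum to 7/12.
So P(the prize voucher in locker 2 | the attendant opened locker 1) = (1/3) / (7/12) = 4/7.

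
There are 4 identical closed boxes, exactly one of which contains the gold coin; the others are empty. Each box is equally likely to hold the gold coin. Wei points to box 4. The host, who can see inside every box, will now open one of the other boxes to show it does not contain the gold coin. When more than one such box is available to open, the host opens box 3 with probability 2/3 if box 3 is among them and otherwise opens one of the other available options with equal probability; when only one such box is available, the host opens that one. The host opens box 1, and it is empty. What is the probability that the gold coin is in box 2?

1/3

Consider each possible location of the gold coin in turn.
If it is in box 1 (prior 1/4): the host opened box 1, so this case is ruled out; weight (1/4)·0 = 0.
If it is in box 2 (prior 1/4): box 3 is available but not opened, probability 1/3; weight (1/4)·(1/3) = 1/12.
If it is in box 3 (prior 1/4): box 3 holds the prize so is unavailable; the host chooses uniformly among the 2 others, probability 1/2; weight (1/4)·(1/2) = 1/8.
If it is in box 4 (prior 1/4): box 3 is available but not opened; box 1 gets probability (1 − 2/3)/2 = 1/6; weight (1/4)·(1/6) = 1/24.
The weights sum to 1/4.
So P(the gold coin in box 2 | the host opened box 1) = (1/12) / (1/4) = 1/3.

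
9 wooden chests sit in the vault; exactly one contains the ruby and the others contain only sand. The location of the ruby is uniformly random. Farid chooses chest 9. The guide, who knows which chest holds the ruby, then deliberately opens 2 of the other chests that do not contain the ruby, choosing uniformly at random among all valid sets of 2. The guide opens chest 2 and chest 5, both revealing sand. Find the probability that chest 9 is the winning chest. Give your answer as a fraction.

1/9

Apply Bayes' rule, conditioning on where the ruby actually is.
If it is in any of chests 1, 3, 4, 6, 7, and 8 (prior 1/9 each): the guide has 21 equally likely choices, so probability 1/21; weight (1/9)·(1/21) = 1/189 each.
If it is in either of chests 2 and 5 (prior 1/9 each): that chest was opened and seen not to hold the prize — ruled out; weight (1/9)·0 = 0 each.
If it is in chest 9 (prior 1/9): the guide has 28 equally likely choices, so probability 1/28; weight (1/9)·(1/28) = 1/252.
The weights sum to 1/28.
So P(the ruby in chest 9 | the guide opened chest 2 and chest 5) = (1/252) / (1/28) = 1/9.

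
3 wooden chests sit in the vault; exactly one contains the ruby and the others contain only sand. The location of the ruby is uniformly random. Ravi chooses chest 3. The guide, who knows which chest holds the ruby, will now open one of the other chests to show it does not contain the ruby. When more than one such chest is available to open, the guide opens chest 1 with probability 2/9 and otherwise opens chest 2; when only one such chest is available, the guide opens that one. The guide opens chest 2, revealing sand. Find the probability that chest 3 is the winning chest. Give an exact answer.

Consider each possible location of the ruby in turn.
If it is in chest 1 (prior 1/3): only chest 2 is available, probability 1; weight (1/3)·1 = 1/3.
If it is in chest 2 (prior 1/3): the guide opened chest 2, so this case is ruled out; weight (1/3)·0 = 0.
If it is in chest 3 (prior 1/3): chest 1 is available but not opened, probability 7/9; weight (1/3)·(7/9) = 7/27.
The weights sum to 16/27.
So P(the ruby in chest 3 | the guide opened chest 2) = (7/27) / (16/27) = 7/16.

7/16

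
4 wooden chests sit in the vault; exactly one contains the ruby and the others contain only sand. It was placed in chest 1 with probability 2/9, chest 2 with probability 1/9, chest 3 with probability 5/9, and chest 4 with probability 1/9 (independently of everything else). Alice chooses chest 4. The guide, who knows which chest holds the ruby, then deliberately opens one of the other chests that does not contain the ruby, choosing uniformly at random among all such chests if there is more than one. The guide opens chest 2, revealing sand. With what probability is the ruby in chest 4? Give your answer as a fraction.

2/23

Apply Bayes' rule, conditioning on where the ruby actually is.
If it is in chest 1 (prior 2/9): the guide has 2 equally likely choices, so probability 1/2; weight (2/9)·(1/2) = 1/9.
If it is in chest 2 (prior 1/9): the guide opened chest 2, so this case is ruled out; weight (1/9)·0 = 0.
If it is in chest 3 (prior 5/9): the guide has 2 equally likely choices, so probability 1/2; weight (5/9)·(1/2) = 5/18.
If it is in chest 4 (prior 1/9): the guide has 3 equally likely choices, so probability 1/3; weight (1/9)·(1/3) = 1/27.
The weights sum to 23/54.
So P(the ruby in chest 4 | the guide opened chest 2) = (1/27) / (23/54) = 2/23.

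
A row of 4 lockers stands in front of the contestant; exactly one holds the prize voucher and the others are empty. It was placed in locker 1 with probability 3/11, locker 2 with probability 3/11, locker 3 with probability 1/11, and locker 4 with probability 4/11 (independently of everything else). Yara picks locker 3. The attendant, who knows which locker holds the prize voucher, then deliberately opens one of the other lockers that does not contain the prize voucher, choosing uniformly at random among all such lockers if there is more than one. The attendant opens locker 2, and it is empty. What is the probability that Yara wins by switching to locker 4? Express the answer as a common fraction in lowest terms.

12/23

Condition on the true location of the prize voucher.
If it is in locker 1 (prior 3/11): the attendant has 2 equally likely choices, so probability 1/2; weight (3/11)·(1/2) = 3/22.
If it is in locker 2 (prior 3/11): the attendant opened locker 2, so this case is ruled out; weight (3/11)·0 = 0.
If it is in locker 3 (prior 1/11): the attendant has 3 equally likely choices, so probability 1/3; weight (1/11)·(1/3) = 1/33.
If it is in locker 4 (prior 4/11): the attendant has 2 equally likely choices, so probability 1/2; weight (4/11)·(1/2) = 2/11.
The weights sum to 23/66.
So P(the prize voucher in locker 4 | the attendant opened locker 2) = (2/11) / (23/66) = 12/23.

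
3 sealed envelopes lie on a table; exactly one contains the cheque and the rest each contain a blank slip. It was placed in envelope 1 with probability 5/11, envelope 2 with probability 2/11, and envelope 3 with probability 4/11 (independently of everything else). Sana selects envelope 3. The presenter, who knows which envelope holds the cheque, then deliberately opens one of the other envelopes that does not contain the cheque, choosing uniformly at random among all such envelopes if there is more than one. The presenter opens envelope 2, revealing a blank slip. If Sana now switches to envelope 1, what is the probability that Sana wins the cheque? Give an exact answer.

5/7

Apply Bayes' rule, conditioning on where the cheque actually is.
If it is in envelope 1 (prior 5/11): the presenter has no choice, probability 1; weight (5/11)·1 = 5/11.
If it is in envelope 2 (prior 2/11): the presenter opened envelope 2, so this case is ruled out; weight (2/11)·0 = 0.
If it is in envelope 3 (prior 4/11): the presenter has 2 equally likely choices, so probability 1/2; weight (4/11)·(1/2) = 2/11.
The weights sum to 7/11.
So P(the cheque in envelope 1 | the presenter opened envelope 2) = (5/11) / (7/11) = 5/7.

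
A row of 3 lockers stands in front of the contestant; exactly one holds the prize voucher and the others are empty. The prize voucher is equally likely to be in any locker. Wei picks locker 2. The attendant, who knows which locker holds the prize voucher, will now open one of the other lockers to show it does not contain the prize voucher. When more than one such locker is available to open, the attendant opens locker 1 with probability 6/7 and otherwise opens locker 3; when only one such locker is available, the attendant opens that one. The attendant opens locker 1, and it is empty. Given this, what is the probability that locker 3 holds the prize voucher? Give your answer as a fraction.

7/13

Condition on the true location of the prize voucher.
If it is in locker 1 (prior 1/3): the attendant opened locker 1, so this case is ruled out; weight (1/3)·0 = 0.
If it is in locker 2 (prior 1/3): locker 1 is available, opened with probability 6/7; weight (1/3)·(6/7) = 2/7.
If it is in locker 3 (prior 1/3): only locker 1 is available, probability 1; weight (1/3)·1 = 1/3.
The weights sum to 13/21.
So P(the prize voucher in locker 3 | the attendant opened locker 1) = (1/3) / (13/21) = 7/13.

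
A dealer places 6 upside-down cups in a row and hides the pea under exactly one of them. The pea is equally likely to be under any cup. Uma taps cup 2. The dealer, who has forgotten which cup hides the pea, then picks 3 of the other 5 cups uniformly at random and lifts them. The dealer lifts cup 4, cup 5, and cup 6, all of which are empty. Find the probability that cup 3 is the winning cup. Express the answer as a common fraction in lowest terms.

1/3

Apply Bayes' rule, conditioning on where the pea actually is.
If it is under any of cups 1, 2, and 3 (prior 1/6 each): the dealer picks exactly this set with probability 1/10 regardless, and none is the prize; weight (1/6)·(1/10) = 1/60 each.
If it is under any of cups 4, 5, and 6 (prior 1/6 each): that cup was opened and seen not to hold the prize — ruled out; weight (1/6)·0 = 0 each.
The weights sum to 1/20.
So P(the pea under cup 3 | the dealer opened cup 4, cup 5, and cup 6) = (1/60) / (1/20) = 1/3.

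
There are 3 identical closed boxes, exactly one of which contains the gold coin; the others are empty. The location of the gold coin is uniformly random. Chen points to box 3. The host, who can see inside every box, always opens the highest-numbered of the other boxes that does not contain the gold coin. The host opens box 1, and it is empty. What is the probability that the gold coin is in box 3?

0

Condition on the true location of the gold coin.
If it is in box 1 (prior 1/3): the host opened box 1, so this case is ruled out; weight (1/3)·0 = 0.
If it is in box 2 (prior 1/3): box 1 is the highest-numbered option available, probability 1; weight (1/3)·1 = 1/3.
If it is in box 3 (prior 1/3): the host would have opened box 2 instead, probability 0; weight (1/3)·0 = 0.
The weights sum to 1/3.
So P(the gold coin in box 3 | the host opened box 1) = 0 / (1/3) = 0.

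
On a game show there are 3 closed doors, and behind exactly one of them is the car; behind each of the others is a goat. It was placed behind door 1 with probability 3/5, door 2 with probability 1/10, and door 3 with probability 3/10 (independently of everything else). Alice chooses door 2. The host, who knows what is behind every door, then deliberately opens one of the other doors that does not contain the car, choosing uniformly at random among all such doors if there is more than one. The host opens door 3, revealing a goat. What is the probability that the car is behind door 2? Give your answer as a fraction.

1/13

Consider each possible location of the car in turn.
If it is behind door 1 (prior 3/5): the host has no choice, probability 1; weight (3/5)·1 = 3/5.
If it is behind door 2 (prior 1/10): the host has 2 equally likely choices, so probability 1/2; weight (1/10)·(1/2) = 1/20.
If it is behind door 3 (prior 3/10): the host opened door 3, so this case is ruled out; weight (3/10)·0 = 0.
The weights sum to 13/20.
So P(the car behind door 2 | the host opened door 3) = (1/20) / (13/20) = 1/13.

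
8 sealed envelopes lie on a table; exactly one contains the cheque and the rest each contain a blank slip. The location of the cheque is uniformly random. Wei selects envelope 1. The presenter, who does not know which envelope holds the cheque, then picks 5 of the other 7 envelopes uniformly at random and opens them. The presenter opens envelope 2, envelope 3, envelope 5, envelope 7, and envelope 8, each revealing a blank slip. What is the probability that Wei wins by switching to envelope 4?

Because the presenter chose which envelopes to open without knowing where the cheque is, the choice is independent of the prize location. Learning that none of the 5 opened envelopes holds the cheque simply rules out those 5 locations and leaves the remaining 3 envelopes still equally likely by symmetry.
So P(the cheque in envelope 4) = 1/3.

1/3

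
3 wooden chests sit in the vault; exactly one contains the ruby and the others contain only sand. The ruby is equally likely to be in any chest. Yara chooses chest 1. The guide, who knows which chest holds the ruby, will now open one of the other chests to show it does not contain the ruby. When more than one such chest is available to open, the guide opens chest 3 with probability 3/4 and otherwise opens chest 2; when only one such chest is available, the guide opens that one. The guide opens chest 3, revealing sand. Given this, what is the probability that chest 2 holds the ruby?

Condition on the true location of the ruby.
If it is in chest 1 (prior 1/3): chest 3 is available, opened with probability 3/4; weight (1/3)·(3/4) = 1/4.
If it is in chest 2 (prior 1/3): only chest 3 is available, probability 1; weight (1/3)·1 = 1/3.
If it is in chest 3 (prior 1/3): the guide opened chest 3, so this case is ruled out; weight (1/3)·0 = 0.
The weights sum to 7/12.
So P(the ruby in chest 2 | the guide opened chest 3) = (1/3) / (7/12) = 4/7.

4/7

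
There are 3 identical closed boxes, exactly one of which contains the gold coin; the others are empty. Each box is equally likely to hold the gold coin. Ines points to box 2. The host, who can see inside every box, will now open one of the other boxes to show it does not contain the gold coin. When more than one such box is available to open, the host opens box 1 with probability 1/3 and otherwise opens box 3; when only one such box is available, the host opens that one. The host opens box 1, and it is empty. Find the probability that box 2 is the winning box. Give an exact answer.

1/4

Condition on the true location of the gold coin.
If it is in box 1 (prior 1/3): the host opened box 1, so this case is ruled out; weight (1/3)·0 = 0.
If it is in box 2 (prior 1/3): box 1 is available, opened with probability 1/3; weight (1/3)·(1/3) = 1/9.
If it is in box 3 (prior 1/3): only box 1 is available, probability 1; weight (1/3)·1 = 1/3.
The weights sum to 4/9.
So P(the gold coin in box 2 | the host opened box 1) = (1/9) / (4/9) = 1/4.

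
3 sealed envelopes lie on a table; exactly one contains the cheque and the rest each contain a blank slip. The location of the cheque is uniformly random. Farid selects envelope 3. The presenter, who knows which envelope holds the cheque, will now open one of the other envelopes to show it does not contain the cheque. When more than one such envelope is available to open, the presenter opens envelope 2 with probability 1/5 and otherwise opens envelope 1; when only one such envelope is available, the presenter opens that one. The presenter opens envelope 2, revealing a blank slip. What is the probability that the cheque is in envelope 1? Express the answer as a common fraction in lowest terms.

5/6

Consider each possible location of the cheque in turn.
If it is in envelope 1 (prior 1/3): only envelope 2 is available, probability 1; weight (1/3)·1 = 1/3.
If it is in envelope 2 (prior 1/3): the presenter opened envelope 2, so this case is ruled out; weight (1/3)·0 = 0.
If it is in envelope 3 (prior 1/3): envelope 2 is available, opened with probability 1/5; weight (1/3)·(1/5) = 1/15.
The weights sum to 2/5.
So P(the cheque in envelope 1 | the presenter opened envelope 2) = (1/3) / (2/5) = 5/6.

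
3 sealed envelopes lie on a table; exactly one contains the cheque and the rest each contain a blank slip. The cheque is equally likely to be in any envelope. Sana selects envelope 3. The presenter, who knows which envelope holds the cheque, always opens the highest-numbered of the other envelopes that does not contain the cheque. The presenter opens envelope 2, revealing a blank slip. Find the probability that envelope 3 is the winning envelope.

Condition on the true location of the cheque.
If it is in either of envelopes 1 and 3 (prior 1/3 each): envelope 2 is the highest-numbered option available, probability 1; weight (1/3)·1 = 1/3 each.
If it is in envelope 2 (prior 1/3): the presenter opened envelope 2, so this case is ruled out; weight (1/3)·0 = 0.
The weights sum to 2/3.
So P(the cheque in envelope 3 | the presenter opened envelope 2) = (1/3) / (2/3) = 1/2.

1/2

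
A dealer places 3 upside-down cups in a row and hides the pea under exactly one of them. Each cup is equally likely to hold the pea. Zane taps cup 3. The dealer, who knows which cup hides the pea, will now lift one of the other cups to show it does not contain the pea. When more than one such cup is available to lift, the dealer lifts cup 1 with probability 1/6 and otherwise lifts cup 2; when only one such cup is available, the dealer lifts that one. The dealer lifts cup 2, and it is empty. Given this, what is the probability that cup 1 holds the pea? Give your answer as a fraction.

6/11

Apply Bayes' rule, conditioning on where the pea actually is.
If it is under cup 1 (prior 1/3): only cup 2 is available, probability 1; weight (1/3)·1 = 1/3.
If it is under cup 2 (prior 1/3): the dealer opened cup 2, so this case is ruled out; weight (1/3)·0 = 0.
If it is under cup 3 (prior 1/3): cup 1 is available but not opened, probability 5/6; weight (1/3)·(5/6) = 5/18.
The weights sum to 11/18.
So P(the pea under cup 1 | the dealer opened cup 2) = (1/3) / (11/18) = 6/11.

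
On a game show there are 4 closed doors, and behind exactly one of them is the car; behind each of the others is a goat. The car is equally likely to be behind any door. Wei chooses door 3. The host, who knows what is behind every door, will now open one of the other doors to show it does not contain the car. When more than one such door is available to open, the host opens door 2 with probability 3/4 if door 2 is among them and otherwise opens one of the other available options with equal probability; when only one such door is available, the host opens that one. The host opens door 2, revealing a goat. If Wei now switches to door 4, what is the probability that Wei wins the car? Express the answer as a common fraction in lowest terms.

1/3

Apply Bayes' rule, conditioning on where the car actually is.
If it is behind any of doors 1, 3, and 4 (prior 1/4 each): door 2 is available, opened with probability 3/4; weight (1/4)·(3/4) = 3/16 each.
If it is behind door 2 (prior 1/4): the host opened door 2, so this case is ruled out; weight (1/4)·0 = 0.
The weights sum to 9/16.
So P(the car behind door 4 | the host opened door 2) = (3/16) / (9/16) = 1/3.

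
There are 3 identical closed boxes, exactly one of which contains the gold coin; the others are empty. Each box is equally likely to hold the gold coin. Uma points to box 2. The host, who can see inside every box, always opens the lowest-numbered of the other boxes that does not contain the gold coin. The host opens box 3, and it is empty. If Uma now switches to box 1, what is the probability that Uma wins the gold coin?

Condition on the true location of the gold coin.
If it is in box 1 (prior 1/3): box 3 is the lowest-numbered option available, probability 1; weight (1/3)·1 = 1/3.
If it is in box 2 (prior 1/3): the host would have opened box 1 instead, probability 0; weight (1/3)·0 = 0.
If it is in box 3 (prior 1/3): the host opened box 3, so this case is ruled out; weight (1/3)·0 = 0.
The weights sum to 1/3.
So P(the gold coin in box 1 | the host opened box 3) = (1/3) / (1/3) = 1.

1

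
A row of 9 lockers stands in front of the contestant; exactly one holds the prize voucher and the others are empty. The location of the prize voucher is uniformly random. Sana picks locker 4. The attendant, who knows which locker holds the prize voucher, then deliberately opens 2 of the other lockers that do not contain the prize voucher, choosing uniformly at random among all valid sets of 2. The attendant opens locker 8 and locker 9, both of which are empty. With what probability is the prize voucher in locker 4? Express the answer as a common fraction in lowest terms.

Apply Bayes' rule, conditioning on where the prize voucher actually is.
If it is in any of lockers 1, 2, 3, 5, 6, and 7 (prior 1/9 each): the attendant has 21 equally likely choices, so probability 1/21; weight (1/9)·(1/21) = 1/189 each.
If it is in locker 4 (prior 1/9): the attendant has 28 equally likely choices, so probability 1/28; weight (1/9)·(1/28) = 1/252.
If it is in either of lockers 8 and 9 (prior 1/9 each): that locker was opened and seen not to hold the prize — ruled out; weight (1/9)·0 = 0 each.
The weights sum to 1/28.
So P(the prize voucher in locker 4 | the attendant opened locker 8 and locker 9) = (1/252) / (1/28) = 1/9.

1/9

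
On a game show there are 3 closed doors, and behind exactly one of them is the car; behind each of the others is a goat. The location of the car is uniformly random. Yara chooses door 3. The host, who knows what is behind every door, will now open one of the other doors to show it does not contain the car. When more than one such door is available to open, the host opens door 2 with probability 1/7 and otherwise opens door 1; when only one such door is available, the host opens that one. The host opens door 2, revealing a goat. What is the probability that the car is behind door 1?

Condition on the true location of the car.
If it is behind door 1 (prior 1/3): only door 2 is available, probability 1; weight (1/3)·1 = 1/3.
If it is behind door 2 (prior 1/3): the host opened door 2, so this case is ruled out; weight (1/3)·0 = 0.
If it is behind door 3 (prior 1/3): door 2 is available, opened with probability 1/7; weight (1/3)·(1/7) = 1/21.
The weights sum to 8/21.
So P(the car behind door 1 | the host opened door 2) = (1/3) / (8/21) = 7/8.

7/8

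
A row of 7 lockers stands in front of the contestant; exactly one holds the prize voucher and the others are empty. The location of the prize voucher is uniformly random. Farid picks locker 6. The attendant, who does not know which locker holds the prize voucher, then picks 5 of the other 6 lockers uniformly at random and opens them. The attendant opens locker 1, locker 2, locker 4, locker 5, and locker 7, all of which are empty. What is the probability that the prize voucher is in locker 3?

Consider each possible location of the prize voucher in turn.
If it is in any of lockers 1, 2, 4, 5, and 7 (prior 1/7 each): that locker was opened and seen not to hold the prize — ruled out; weight (1/7)·0 = 0 each.
If it is in either of lockers 3 and 6 (prior 1/7 each): the attendant picks exactly this set with probability 1/6 regardless, and none is the prize; weight (1/7)·(1/6) = 1/42 each.
The weights sum to 1/21.
So P(the prize voucher in locker 3 | the attendant opened locker 1, locker 2, locker 4, locker 5, and locker 7) = (1/42) / (1/21) = 1/2.

1/2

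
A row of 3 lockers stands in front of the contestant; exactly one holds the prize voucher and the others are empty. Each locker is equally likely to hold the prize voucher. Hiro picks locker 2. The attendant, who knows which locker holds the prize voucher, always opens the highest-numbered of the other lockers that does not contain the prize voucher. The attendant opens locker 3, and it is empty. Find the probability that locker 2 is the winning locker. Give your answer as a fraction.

1/2

Consider each possible location of the prize voucher in turn.
If it is in either of lockers 1 and 2 (prior 1/3 each): locker 3 is the highest-numbered option available, probability 1; weight (1/3)·1 = 1/3 each.
If it is in locker 3 (prior 1/3): the attendant opened locker 3, so this case is ruled out; weight (1/3)·0 = 0.
The weights sum to 2/3.
So P(the prize voucher in locker 2 | the attendant opened locker 3) = (1/3) / (2/3) = 1/2.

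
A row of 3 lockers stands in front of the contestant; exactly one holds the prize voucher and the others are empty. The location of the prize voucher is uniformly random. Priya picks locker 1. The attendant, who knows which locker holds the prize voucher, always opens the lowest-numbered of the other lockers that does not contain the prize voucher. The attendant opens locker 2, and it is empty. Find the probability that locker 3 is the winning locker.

1/2

Apply Bayes' rule, conditioning on where the prize voucher actually is.
If it is in either of lockers 1 and 3 (prior 1/3 each): locker 2 is the lowest-numbered option available, probability 1; weight (1/3)·1 = 1/3 each.
If it is in locker 2 (prior 1/3): the attendant opened locker 2, so this case is ruled out; weight (1/3)·0 = 0.
The weights sum to 2/3.
So P(the prize voucher in locker 3 | the attendant opened locker 2) = (1/3) / (2/3) = 1/2.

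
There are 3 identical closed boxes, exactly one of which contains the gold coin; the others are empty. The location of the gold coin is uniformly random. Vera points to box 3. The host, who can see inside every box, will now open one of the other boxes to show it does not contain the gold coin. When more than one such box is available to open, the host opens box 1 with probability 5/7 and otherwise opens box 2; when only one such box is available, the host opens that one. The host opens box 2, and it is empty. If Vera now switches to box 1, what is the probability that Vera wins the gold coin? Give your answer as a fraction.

Apply Bayes' rule, conditioning on where the gold coin actually is.
If it is in box 1 (prior 1/3): only box 2 is available, probability 1; weight (1/3)·1 = 1/3.
If it is in box 2 (prior 1/3): the host opened box 2, so this case is ruled out; weight (1/3)·0 = 0.
If it is in box 3 (prior 1/3): box 1 is available but not opened, probability 2/7; weight (1/3)·(2/7) = 2/21.
The weights sum to 3/7.
So P(the gold coin in box 1 | the host opened box 2) = (1/3) / (3/7) = 7/9.

7/9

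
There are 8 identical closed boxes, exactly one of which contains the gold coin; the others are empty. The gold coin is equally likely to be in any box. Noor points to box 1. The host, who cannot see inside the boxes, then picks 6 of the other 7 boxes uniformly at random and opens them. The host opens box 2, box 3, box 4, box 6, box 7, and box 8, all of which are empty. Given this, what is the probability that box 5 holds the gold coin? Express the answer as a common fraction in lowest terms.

Consider each possible location of the gold coin in turn.
If it is in either of boxes 1 and 5 (prior 1/8 each): the host picks exactly this set with probability 1/7 regardless, and none is the prize; weight (1/8)·(1/7) = 1/56 each.
If it is in any of boxes 2, 3, 4, 6, 7, and 8 (prior 1/8 each): that box was opened and seen not to hold the prize — ruled out; weight (1/8)·0 = 0 each.
The weights sum to 1/28.
So P(the gold coin in box 5 | the host opened box 2, box 3, box 4, box 6, box 7, and box 8) = (1/56) / (1/28) = 1/2.

1/2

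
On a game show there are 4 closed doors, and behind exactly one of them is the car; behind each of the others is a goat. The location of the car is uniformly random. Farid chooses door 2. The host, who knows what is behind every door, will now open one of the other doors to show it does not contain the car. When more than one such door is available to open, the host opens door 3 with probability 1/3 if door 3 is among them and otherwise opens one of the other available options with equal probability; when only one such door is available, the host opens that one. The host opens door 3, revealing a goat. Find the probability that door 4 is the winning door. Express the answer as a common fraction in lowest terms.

1/3

Condition on the true location of the car.
If it is behind any of doors 1, 2, and 4 (prior 1/4 each): door 3 is available, opened with probability 1/3; weight (1/4)·(1/3) = 1/12 each.
If it is behind door 3 (prior 1/4): the host opened door 3, so this case is ruled out; weight (1/4)·0 = 0.
The weights sum to 1/4.
So P(the car behind door 4 | the host opened door 3) = (1/12) / (1/4) = 1/3.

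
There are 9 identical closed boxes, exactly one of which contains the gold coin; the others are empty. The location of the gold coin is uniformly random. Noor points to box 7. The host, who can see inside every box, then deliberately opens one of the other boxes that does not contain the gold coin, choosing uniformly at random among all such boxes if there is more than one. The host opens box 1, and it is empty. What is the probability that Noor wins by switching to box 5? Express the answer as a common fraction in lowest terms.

8/63

Consider each possible location of the gold coin in turn.
If it is in box 1 (prior 1/9): the host opened box 1, so this case is ruled out; weight (1/9)·0 = 0.
If it is in any of boxes 2, 3, 4, 5, 6, 8, and 9 (prior 1/9 each): the host has 7 equally likely choices, so probability 1/7; weight (1/9)·(1/7) = 1/63 each.
If it is in box 7 (prior 1/9): the host has 8 equally likely choices, so probability 1/8; weight (1/9)·(1/8) = 1/72.
The weights sum to 1/8.
So P(the gold coin in box 5 | the host opened box 1) = (1/63) / (1/8) = 8/63.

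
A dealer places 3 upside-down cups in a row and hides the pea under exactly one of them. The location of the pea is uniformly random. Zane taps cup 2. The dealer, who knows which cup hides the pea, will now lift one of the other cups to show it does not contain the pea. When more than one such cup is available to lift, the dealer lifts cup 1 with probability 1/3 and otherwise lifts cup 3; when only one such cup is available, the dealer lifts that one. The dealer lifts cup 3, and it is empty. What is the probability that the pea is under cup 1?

3/5

Condition on the true location of the pea.
If it is under cup 1 (prior 1/3): only cup 3 is available, probability 1; weight (1/3)·1 = 1/3.
If it is under cup 2 (prior 1/3): cup 1 is available but not opened, probability 2/3; weight (1/3)·(2/3) = 2/9.
If it is under cup 3 (prior 1/3): the dealer opened cup 3, so this case is ruled out; weight (1/3)·0 = 0.
The weights sum to 5/9.
So P(the pea under cup 1 | the dealer opened cup 3) = (1/3) / (5/9) = 3/5.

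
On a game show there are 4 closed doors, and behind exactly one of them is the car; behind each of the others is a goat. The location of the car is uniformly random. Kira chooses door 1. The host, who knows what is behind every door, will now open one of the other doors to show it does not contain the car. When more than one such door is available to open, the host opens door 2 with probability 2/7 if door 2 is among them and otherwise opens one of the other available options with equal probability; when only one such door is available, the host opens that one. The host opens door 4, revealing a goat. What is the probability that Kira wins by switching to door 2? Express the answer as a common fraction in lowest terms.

Consider each possible location of the car in turn.
If it is behind door 1 (prior 1/4): door 2 is available but not opened; door 4 gets probability (1 − 2/7)/2 = 5/14; weight (1/4)·(5/14) = 5/56.
If it is behind door 2 (prior 1/4): door 2 holds the prize so is unavailable; the host chooses uniformly among the 2 others, probability 1/2; weight (1/4)·(1/2) = 1/8.
If it is behind door 3 (prior 1/4): door 2 is available but not opened, probability 5/7; weight (1/4)·(5/7) = 5/28.
If it is behind door 4 (prior 1/4): the host opened door 4, so this case is ruled out; weight (1/4)·0 = 0.
The weights sum to 11/28.
So P(the car behind door 2 | the host opened door 4) = (1/8) / (11/28) = 7/22.

7/22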